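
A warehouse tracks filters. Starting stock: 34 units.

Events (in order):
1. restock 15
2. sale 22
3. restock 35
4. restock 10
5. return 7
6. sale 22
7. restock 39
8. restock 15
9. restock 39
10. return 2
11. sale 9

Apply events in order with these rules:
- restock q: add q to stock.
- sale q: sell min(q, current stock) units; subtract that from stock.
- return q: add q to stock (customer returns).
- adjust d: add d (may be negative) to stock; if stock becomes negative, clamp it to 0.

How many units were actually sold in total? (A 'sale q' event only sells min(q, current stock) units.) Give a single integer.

Answer: 53

Derivation:
Processing events:
Start: stock = 34
  Event 1 (restock 15): 34 + 15 = 49
  Event 2 (sale 22): sell min(22,49)=22. stock: 49 - 22 = 27. total_sold = 22
  Event 3 (restock 35): 27 + 35 = 62
  Event 4 (restock 10): 62 + 10 = 72
  Event 5 (return 7): 72 + 7 = 79
  Event 6 (sale 22): sell min(22,79)=22. stock: 79 - 22 = 57. total_sold = 44
  Event 7 (restock 39): 57 + 39 = 96
  Event 8 (restock 15): 96 + 15 = 111
  Event 9 (restock 39): 111 + 39 = 150
  Event 10 (return 2): 150 + 2 = 152
  Event 11 (sale 9): sell min(9,152)=9. stock: 152 - 9 = 143. total_sold = 53
Final: stock = 143, total_sold = 53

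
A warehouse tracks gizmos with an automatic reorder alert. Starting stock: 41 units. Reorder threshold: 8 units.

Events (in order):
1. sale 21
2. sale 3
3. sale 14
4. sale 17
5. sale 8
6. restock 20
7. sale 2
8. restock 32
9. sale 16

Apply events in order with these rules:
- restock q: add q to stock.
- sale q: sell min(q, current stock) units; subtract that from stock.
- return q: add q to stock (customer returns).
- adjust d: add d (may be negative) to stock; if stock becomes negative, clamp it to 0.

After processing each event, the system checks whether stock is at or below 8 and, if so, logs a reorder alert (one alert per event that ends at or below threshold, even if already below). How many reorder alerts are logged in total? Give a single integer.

Processing events:
Start: stock = 41
  Event 1 (sale 21): sell min(21,41)=21. stock: 41 - 21 = 20. total_sold = 21
  Event 2 (sale 3): sell min(3,20)=3. stock: 20 - 3 = 17. total_sold = 24
  Event 3 (sale 14): sell min(14,17)=14. stock: 17 - 14 = 3. total_sold = 38
  Event 4 (sale 17): sell min(17,3)=3. stock: 3 - 3 = 0. total_sold = 41
  Event 5 (sale 8): sell min(8,0)=0. stock: 0 - 0 = 0. total_sold = 41
  Event 6 (restock 20): 0 + 20 = 20
  Event 7 (sale 2): sell min(2,20)=2. stock: 20 - 2 = 18. total_sold = 43
  Event 8 (restock 32): 18 + 32 = 50
  Event 9 (sale 16): sell min(16,50)=16. stock: 50 - 16 = 34. total_sold = 59
Final: stock = 34, total_sold = 59

Checking against threshold 8:
  After event 1: stock=20 > 8
  After event 2: stock=17 > 8
  After event 3: stock=3 <= 8 -> ALERT
  After event 4: stock=0 <= 8 -> ALERT
  After event 5: stock=0 <= 8 -> ALERT
  After event 6: stock=20 > 8
  After event 7: stock=18 > 8
  After event 8: stock=50 > 8
  After event 9: stock=34 > 8
Alert events: [3, 4, 5]. Count = 3

Answer: 3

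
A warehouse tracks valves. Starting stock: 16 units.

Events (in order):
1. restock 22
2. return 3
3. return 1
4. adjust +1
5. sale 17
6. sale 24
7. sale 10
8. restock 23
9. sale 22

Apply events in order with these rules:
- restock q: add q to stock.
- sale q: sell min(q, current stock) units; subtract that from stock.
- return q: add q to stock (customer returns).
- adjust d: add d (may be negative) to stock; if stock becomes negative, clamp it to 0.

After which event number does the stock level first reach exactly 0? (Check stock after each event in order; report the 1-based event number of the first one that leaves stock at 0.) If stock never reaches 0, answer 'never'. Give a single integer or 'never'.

Processing events:
Start: stock = 16
  Event 1 (restock 22): 16 + 22 = 38
  Event 2 (return 3): 38 + 3 = 41
  Event 3 (return 1): 41 + 1 = 42
  Event 4 (adjust +1): 42 + 1 = 43
  Event 5 (sale 17): sell min(17,43)=17. stock: 43 - 17 = 26. total_sold = 17
  Event 6 (sale 24): sell min(24,26)=24. stock: 26 - 24 = 2. total_sold = 41
  Event 7 (sale 10): sell min(10,2)=2. stock: 2 - 2 = 0. total_sold = 43
  Event 8 (restock 23): 0 + 23 = 23
  Event 9 (sale 22): sell min(22,23)=22. stock: 23 - 22 = 1. total_sold = 65
Final: stock = 1, total_sold = 65

First zero at event 7.

Answer: 7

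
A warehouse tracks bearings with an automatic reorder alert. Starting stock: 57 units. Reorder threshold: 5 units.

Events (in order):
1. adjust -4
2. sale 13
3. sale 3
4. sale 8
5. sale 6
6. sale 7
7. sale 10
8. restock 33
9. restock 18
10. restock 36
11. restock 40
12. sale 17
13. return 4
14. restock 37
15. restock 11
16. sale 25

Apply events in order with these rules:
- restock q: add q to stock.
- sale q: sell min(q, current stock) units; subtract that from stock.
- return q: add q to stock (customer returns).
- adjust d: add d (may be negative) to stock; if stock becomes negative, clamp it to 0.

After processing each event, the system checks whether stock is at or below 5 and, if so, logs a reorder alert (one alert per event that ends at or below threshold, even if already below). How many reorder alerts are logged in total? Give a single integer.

Answer: 0

Derivation:
Processing events:
Start: stock = 57
  Event 1 (adjust -4): 57 + -4 = 53
  Event 2 (sale 13): sell min(13,53)=13. stock: 53 - 13 = 40. total_sold = 13
  Event 3 (sale 3): sell min(3,40)=3. stock: 40 - 3 = 37. total_sold = 16
  Event 4 (sale 8): sell min(8,37)=8. stock: 37 - 8 = 29. total_sold = 24
  Event 5 (sale 6): sell min(6,29)=6. stock: 29 - 6 = 23. total_sold = 30
  Event 6 (sale 7): sell min(7,23)=7. stock: 23 - 7 = 16. total_sold = 37
  Event 7 (sale 10): sell min(10,16)=10. stock: 16 - 10 = 6. total_sold = 47
  Event 8 (restock 33): 6 + 33 = 39
  Event 9 (restock 18): 39 + 18 = 57
  Event 10 (restock 36): 57 + 36 = 93
  Event 11 (restock 40): 93 + 40 = 133
  Event 12 (sale 17): sell min(17,133)=17. stock: 133 - 17 = 116. total_sold = 64
  Event 13 (return 4): 116 + 4 = 120
  Event 14 (restock 37): 120 + 37 = 157
  Event 15 (restock 11): 157 + 11 = 168
  Event 16 (sale 25): sell min(25,168)=25. stock: 168 - 25 = 143. total_sold = 89
Final: stock = 143, total_sold = 89

Checking against threshold 5:
  After event 1: stock=53 > 5
  After event 2: stock=40 > 5
  After event 3: stock=37 > 5
  After event 4: stock=29 > 5
  After event 5: stock=23 > 5
  After event 6: stock=16 > 5
  After event 7: stock=6 > 5
  After event 8: stock=39 > 5
  After event 9: stock=57 > 5
  After event 10: stock=93 > 5
  After event 11: stock=133 > 5
  After event 12: stock=116 > 5
  After event 13: stock=120 > 5
  After event 14: stock=157 > 5
  After event 15: stock=168 > 5
  After event 16: stock=143 > 5
Alert events: []. Count = 0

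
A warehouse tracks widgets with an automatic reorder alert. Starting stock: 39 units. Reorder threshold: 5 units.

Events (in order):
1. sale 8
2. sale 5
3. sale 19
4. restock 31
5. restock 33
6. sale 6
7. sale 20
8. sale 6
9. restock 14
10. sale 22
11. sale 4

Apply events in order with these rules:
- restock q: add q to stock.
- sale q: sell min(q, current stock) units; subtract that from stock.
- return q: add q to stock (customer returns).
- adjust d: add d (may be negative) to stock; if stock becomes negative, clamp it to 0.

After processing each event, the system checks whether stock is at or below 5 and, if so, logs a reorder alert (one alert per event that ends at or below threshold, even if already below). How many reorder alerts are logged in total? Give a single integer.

Processing events:
Start: stock = 39
  Event 1 (sale 8): sell min(8,39)=8. stock: 39 - 8 = 31. total_sold = 8
  Event 2 (sale 5): sell min(5,31)=5. stock: 31 - 5 = 26. total_sold = 13
  Event 3 (sale 19): sell min(19,26)=19. stock: 26 - 19 = 7. total_sold = 32
  Event 4 (restock 31): 7 + 31 = 38
  Event 5 (restock 33): 38 + 33 = 71
  Event 6 (sale 6): sell min(6,71)=6. stock: 71 - 6 = 65. total_sold = 38
  Event 7 (sale 20): sell min(20,65)=20. stock: 65 - 20 = 45. total_sold = 58
  Event 8 (sale 6): sell min(6,45)=6. stock: 45 - 6 = 39. total_sold = 64
  Event 9 (restock 14): 39 + 14 = 53
  Event 10 (sale 22): sell min(22,53)=22. stock: 53 - 22 = 31. total_sold = 86
  Event 11 (sale 4): sell min(4,31)=4. stock: 31 - 4 = 27. total_sold = 90
Final: stock = 27, total_sold = 90

Checking against threshold 5:
  After event 1: stock=31 > 5
  After event 2: stock=26 > 5
  After event 3: stock=7 > 5
  After event 4: stock=38 > 5
  After event 5: stock=71 > 5
  After event 6: stock=65 > 5
  After event 7: stock=45 > 5
  After event 8: stock=39 > 5
  After event 9: stock=53 > 5
  After event 10: stock=31 > 5
  After event 11: stock=27 > 5
Alert events: []. Count = 0

Answer: 0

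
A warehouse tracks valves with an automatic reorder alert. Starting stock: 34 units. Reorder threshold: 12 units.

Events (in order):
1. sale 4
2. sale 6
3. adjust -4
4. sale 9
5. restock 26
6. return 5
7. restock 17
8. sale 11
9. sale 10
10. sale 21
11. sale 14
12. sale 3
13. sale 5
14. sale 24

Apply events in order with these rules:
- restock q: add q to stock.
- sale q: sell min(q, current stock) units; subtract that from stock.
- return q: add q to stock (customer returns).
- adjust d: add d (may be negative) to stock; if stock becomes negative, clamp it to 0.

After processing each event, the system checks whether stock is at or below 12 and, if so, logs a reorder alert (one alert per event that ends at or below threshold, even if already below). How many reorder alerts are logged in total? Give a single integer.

Processing events:
Start: stock = 34
  Event 1 (sale 4): sell min(4,34)=4. stock: 34 - 4 = 30. total_sold = 4
  Event 2 (sale 6): sell min(6,30)=6. stock: 30 - 6 = 24. total_sold = 10
  Event 3 (adjust -4): 24 + -4 = 20
  Event 4 (sale 9): sell min(9,20)=9. stock: 20 - 9 = 11. total_sold = 19
  Event 5 (restock 26): 11 + 26 = 37
  Event 6 (return 5): 37 + 5 = 42
  Event 7 (restock 17): 42 + 17 = 59
  Event 8 (sale 11): sell min(11,59)=11. stock: 59 - 11 = 48. total_sold = 30
  Event 9 (sale 10): sell min(10,48)=10. stock: 48 - 10 = 38. total_sold = 40
  Event 10 (sale 21): sell min(21,38)=21. stock: 38 - 21 = 17. total_sold = 61
  Event 11 (sale 14): sell min(14,17)=14. stock: 17 - 14 = 3. total_sold = 75
  Event 12 (sale 3): sell min(3,3)=3. stock: 3 - 3 = 0. total_sold = 78
  Event 13 (sale 5): sell min(5,0)=0. stock: 0 - 0 = 0. total_sold = 78
  Event 14 (sale 24): sell min(24,0)=0. stock: 0 - 0 = 0. total_sold = 78
Final: stock = 0, total_sold = 78

Checking against threshold 12:
  After event 1: stock=30 > 12
  After event 2: stock=24 > 12
  After event 3: stock=20 > 12
  After event 4: stock=11 <= 12 -> ALERT
  After event 5: stock=37 > 12
  After event 6: stock=42 > 12
  After event 7: stock=59 > 12
  After event 8: stock=48 > 12
  After event 9: stock=38 > 12
  After event 10: stock=17 > 12
  After event 11: stock=3 <= 12 -> ALERT
  After event 12: stock=0 <= 12 -> ALERT
  After event 13: stock=0 <= 12 -> ALERT
  After event 14: stock=0 <= 12 -> ALERT
Alert events: [4, 11, 12, 13, 14]. Count = 5

Answer: 5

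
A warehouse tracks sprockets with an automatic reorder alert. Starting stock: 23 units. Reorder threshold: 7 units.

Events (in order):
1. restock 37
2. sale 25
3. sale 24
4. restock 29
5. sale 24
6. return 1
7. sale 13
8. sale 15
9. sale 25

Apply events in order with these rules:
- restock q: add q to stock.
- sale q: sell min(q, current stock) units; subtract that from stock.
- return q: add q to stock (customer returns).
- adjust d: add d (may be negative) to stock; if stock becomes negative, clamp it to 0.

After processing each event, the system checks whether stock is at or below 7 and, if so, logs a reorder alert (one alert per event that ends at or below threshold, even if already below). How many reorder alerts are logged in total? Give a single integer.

Processing events:
Start: stock = 23
  Event 1 (restock 37): 23 + 37 = 60
  Event 2 (sale 25): sell min(25,60)=25. stock: 60 - 25 = 35. total_sold = 25
  Event 3 (sale 24): sell min(24,35)=24. stock: 35 - 24 = 11. total_sold = 49
  Event 4 (restock 29): 11 + 29 = 40
  Event 5 (sale 24): sell min(24,40)=24. stock: 40 - 24 = 16. total_sold = 73
  Event 6 (return 1): 16 + 1 = 17
  Event 7 (sale 13): sell min(13,17)=13. stock: 17 - 13 = 4. total_sold = 86
  Event 8 (sale 15): sell min(15,4)=4. stock: 4 - 4 = 0. total_sold = 90
  Event 9 (sale 25): sell min(25,0)=0. stock: 0 - 0 = 0. total_sold = 90
Final: stock = 0, total_sold = 90

Checking against threshold 7:
  After event 1: stock=60 > 7
  After event 2: stock=35 > 7
  After event 3: stock=11 > 7
  After event 4: stock=40 > 7
  After event 5: stock=16 > 7
  After event 6: stock=17 > 7
  After event 7: stock=4 <= 7 -> ALERT
  After event 8: stock=0 <= 7 -> ALERT
  After event 9: stock=0 <= 7 -> ALERT
Alert events: [7, 8, 9]. Count = 3

Answer: 3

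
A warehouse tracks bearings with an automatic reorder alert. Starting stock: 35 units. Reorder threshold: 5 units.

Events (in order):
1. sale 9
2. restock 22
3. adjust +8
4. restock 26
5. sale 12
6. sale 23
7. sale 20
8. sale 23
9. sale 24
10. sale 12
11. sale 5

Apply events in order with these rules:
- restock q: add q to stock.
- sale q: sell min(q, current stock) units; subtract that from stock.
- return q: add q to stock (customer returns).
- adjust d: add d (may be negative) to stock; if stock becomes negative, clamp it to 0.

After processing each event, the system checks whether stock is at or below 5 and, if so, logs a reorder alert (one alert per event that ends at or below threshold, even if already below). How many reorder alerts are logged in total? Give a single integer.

Processing events:
Start: stock = 35
  Event 1 (sale 9): sell min(9,35)=9. stock: 35 - 9 = 26. total_sold = 9
  Event 2 (restock 22): 26 + 22 = 48
  Event 3 (adjust +8): 48 + 8 = 56
  Event 4 (restock 26): 56 + 26 = 82
  Event 5 (sale 12): sell min(12,82)=12. stock: 82 - 12 = 70. total_sold = 21
  Event 6 (sale 23): sell min(23,70)=23. stock: 70 - 23 = 47. total_sold = 44
  Event 7 (sale 20): sell min(20,47)=20. stock: 47 - 20 = 27. total_sold = 64
  Event 8 (sale 23): sell min(23,27)=23. stock: 27 - 23 = 4. total_sold = 87
  Event 9 (sale 24): sell min(24,4)=4. stock: 4 - 4 = 0. total_sold = 91
  Event 10 (sale 12): sell min(12,0)=0. stock: 0 - 0 = 0. total_sold = 91
  Event 11 (sale 5): sell min(5,0)=0. stock: 0 - 0 = 0. total_sold = 91
Final: stock = 0, total_sold = 91

Checking against threshold 5:
  After event 1: stock=26 > 5
  After event 2: stock=48 > 5
  After event 3: stock=56 > 5
  After event 4: stock=82 > 5
  After event 5: stock=70 > 5
  After event 6: stock=47 > 5
  After event 7: stock=27 > 5
  After event 8: stock=4 <= 5 -> ALERT
  After event 9: stock=0 <= 5 -> ALERT
  After event 10: stock=0 <= 5 -> ALERT
  After event 11: stock=0 <= 5 -> ALERT
Alert events: [8, 9, 10, 11]. Count = 4

Answer: 4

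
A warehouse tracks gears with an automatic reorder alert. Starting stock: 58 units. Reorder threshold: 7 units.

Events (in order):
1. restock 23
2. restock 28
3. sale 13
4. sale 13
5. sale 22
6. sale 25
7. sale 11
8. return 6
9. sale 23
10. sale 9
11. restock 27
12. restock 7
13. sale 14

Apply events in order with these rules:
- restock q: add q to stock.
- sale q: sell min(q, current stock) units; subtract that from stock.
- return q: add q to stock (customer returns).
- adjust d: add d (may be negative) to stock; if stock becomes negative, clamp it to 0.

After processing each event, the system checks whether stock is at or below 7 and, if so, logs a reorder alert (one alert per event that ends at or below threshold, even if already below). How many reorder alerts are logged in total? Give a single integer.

Answer: 1

Derivation:
Processing events:
Start: stock = 58
  Event 1 (restock 23): 58 + 23 = 81
  Event 2 (restock 28): 81 + 28 = 109
  Event 3 (sale 13): sell min(13,109)=13. stock: 109 - 13 = 96. total_sold = 13
  Event 4 (sale 13): sell min(13,96)=13. stock: 96 - 13 = 83. total_sold = 26
  Event 5 (sale 22): sell min(22,83)=22. stock: 83 - 22 = 61. total_sold = 48
  Event 6 (sale 25): sell min(25,61)=25. stock: 61 - 25 = 36. total_sold = 73
  Event 7 (sale 11): sell min(11,36)=11. stock: 36 - 11 = 25. total_sold = 84
  Event 8 (return 6): 25 + 6 = 31
  Event 9 (sale 23): sell min(23,31)=23. stock: 31 - 23 = 8. total_sold = 107
  Event 10 (sale 9): sell min(9,8)=8. stock: 8 - 8 = 0. total_sold = 115
  Event 11 (restock 27): 0 + 27 = 27
  Event 12 (restock 7): 27 + 7 = 34
  Event 13 (sale 14): sell min(14,34)=14. stock: 34 - 14 = 20. total_sold = 129
Final: stock = 20, total_sold = 129

Checking against threshold 7:
  After event 1: stock=81 > 7
  After event 2: stock=109 > 7
  After event 3: stock=96 > 7
  After event 4: stock=83 > 7
  After event 5: stock=61 > 7
  After event 6: stock=36 > 7
  After event 7: stock=25 > 7
  After event 8: stock=31 > 7
  After event 9: stock=8 > 7
  After event 10: stock=0 <= 7 -> ALERT
  After event 11: stock=27 > 7
  After event 12: stock=34 > 7
  After event 13: stock=20 > 7
Alert events: [10]. Count = 1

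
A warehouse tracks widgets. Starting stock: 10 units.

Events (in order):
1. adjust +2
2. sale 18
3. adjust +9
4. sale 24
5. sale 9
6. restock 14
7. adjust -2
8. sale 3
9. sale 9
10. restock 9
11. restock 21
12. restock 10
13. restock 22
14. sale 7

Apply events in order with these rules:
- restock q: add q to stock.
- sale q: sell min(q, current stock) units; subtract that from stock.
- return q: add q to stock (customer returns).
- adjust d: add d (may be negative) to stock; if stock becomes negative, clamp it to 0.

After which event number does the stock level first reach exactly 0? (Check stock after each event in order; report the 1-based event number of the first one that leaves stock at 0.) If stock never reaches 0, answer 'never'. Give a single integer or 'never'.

Processing events:
Start: stock = 10
  Event 1 (adjust +2): 10 + 2 = 12
  Event 2 (sale 18): sell min(18,12)=12. stock: 12 - 12 = 0. total_sold = 12
  Event 3 (adjust +9): 0 + 9 = 9
  Event 4 (sale 24): sell min(24,9)=9. stock: 9 - 9 = 0. total_sold = 21
  Event 5 (sale 9): sell min(9,0)=0. stock: 0 - 0 = 0. total_sold = 21
  Event 6 (restock 14): 0 + 14 = 14
  Event 7 (adjust -2): 14 + -2 = 12
  Event 8 (sale 3): sell min(3,12)=3. stock: 12 - 3 = 9. total_sold = 24
  Event 9 (sale 9): sell min(9,9)=9. stock: 9 - 9 = 0. total_sold = 33
  Event 10 (restock 9): 0 + 9 = 9
  Event 11 (restock 21): 9 + 21 = 30
  Event 12 (restock 10): 30 + 10 = 40
  Event 13 (restock 22): 40 + 22 = 62
  Event 14 (sale 7): sell min(7,62)=7. stock: 62 - 7 = 55. total_sold = 40
Final: stock = 55, total_sold = 40

First zero at event 2.

Answer: 2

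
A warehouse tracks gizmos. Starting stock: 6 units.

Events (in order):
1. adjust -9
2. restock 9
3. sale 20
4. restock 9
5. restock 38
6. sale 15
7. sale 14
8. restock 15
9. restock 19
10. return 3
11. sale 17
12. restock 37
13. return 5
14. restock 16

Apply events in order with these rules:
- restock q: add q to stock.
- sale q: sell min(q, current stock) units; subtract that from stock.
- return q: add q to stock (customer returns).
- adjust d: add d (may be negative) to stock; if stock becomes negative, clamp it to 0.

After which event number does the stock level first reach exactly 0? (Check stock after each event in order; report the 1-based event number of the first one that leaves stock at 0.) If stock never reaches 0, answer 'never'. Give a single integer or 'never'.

Processing events:
Start: stock = 6
  Event 1 (adjust -9): 6 + -9 = 0 (clamped to 0)
  Event 2 (restock 9): 0 + 9 = 9
  Event 3 (sale 20): sell min(20,9)=9. stock: 9 - 9 = 0. total_sold = 9
  Event 4 (restock 9): 0 + 9 = 9
  Event 5 (restock 38): 9 + 38 = 47
  Event 6 (sale 15): sell min(15,47)=15. stock: 47 - 15 = 32. total_sold = 24
  Event 7 (sale 14): sell min(14,32)=14. stock: 32 - 14 = 18. total_sold = 38
  Event 8 (restock 15): 18 + 15 = 33
  Event 9 (restock 19): 33 + 19 = 52
  Event 10 (return 3): 52 + 3 = 55
  Event 11 (sale 17): sell min(17,55)=17. stock: 55 - 17 = 38. total_sold = 55
  Event 12 (restock 37): 38 + 37 = 75
  Event 13 (return 5): 75 + 5 = 80
  Event 14 (restock 16): 80 + 16 = 96
Final: stock = 96, total_sold = 55

First zero at event 1.

Answer: 1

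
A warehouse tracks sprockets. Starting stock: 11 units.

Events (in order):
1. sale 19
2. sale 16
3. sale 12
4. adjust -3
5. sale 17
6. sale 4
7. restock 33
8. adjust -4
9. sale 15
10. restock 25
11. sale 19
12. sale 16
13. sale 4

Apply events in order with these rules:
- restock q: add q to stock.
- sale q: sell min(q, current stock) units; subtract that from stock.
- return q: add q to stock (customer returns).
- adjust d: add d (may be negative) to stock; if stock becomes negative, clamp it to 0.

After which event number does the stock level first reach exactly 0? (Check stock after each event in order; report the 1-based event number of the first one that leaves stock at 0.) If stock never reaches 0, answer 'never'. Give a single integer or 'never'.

Answer: 1

Derivation:
Processing events:
Start: stock = 11
  Event 1 (sale 19): sell min(19,11)=11. stock: 11 - 11 = 0. total_sold = 11
  Event 2 (sale 16): sell min(16,0)=0. stock: 0 - 0 = 0. total_sold = 11
  Event 3 (sale 12): sell min(12,0)=0. stock: 0 - 0 = 0. total_sold = 11
  Event 4 (adjust -3): 0 + -3 = 0 (clamped to 0)
  Event 5 (sale 17): sell min(17,0)=0. stock: 0 - 0 = 0. total_sold = 11
  Event 6 (sale 4): sell min(4,0)=0. stock: 0 - 0 = 0. total_sold = 11
  Event 7 (restock 33): 0 + 33 = 33
  Event 8 (adjust -4): 33 + -4 = 29
  Event 9 (sale 15): sell min(15,29)=15. stock: 29 - 15 = 14. total_sold = 26
  Event 10 (restock 25): 14 + 25 = 39
  Event 11 (sale 19): sell min(19,39)=19. stock: 39 - 19 = 20. total_sold = 45
  Event 12 (sale 16): sell min(16,20)=16. stock: 20 - 16 = 4. total_sold = 61
  Event 13 (sale 4): sell min(4,4)=4. stock: 4 - 4 = 0. total_sold = 65
Final: stock = 0, total_sold = 65

First zero at event 1.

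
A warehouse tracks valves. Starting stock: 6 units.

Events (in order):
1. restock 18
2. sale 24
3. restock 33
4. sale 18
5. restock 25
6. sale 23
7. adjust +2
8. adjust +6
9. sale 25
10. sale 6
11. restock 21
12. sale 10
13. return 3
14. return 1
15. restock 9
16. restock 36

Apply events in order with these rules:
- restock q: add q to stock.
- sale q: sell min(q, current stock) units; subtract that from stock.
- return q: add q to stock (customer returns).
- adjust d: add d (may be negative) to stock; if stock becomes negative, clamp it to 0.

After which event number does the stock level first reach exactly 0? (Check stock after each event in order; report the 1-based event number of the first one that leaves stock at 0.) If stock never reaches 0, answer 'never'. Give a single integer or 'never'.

Processing events:
Start: stock = 6
  Event 1 (restock 18): 6 + 18 = 24
  Event 2 (sale 24): sell min(24,24)=24. stock: 24 - 24 = 0. total_sold = 24
  Event 3 (restock 33): 0 + 33 = 33
  Event 4 (sale 18): sell min(18,33)=18. stock: 33 - 18 = 15. total_sold = 42
  Event 5 (restock 25): 15 + 25 = 40
  Event 6 (sale 23): sell min(23,40)=23. stock: 40 - 23 = 17. total_sold = 65
  Event 7 (adjust +2): 17 + 2 = 19
  Event 8 (adjust +6): 19 + 6 = 25
  Event 9 (sale 25): sell min(25,25)=25. stock: 25 - 25 = 0. total_sold = 90
  Event 10 (sale 6): sell min(6,0)=0. stock: 0 - 0 = 0. total_sold = 90
  Event 11 (restock 21): 0 + 21 = 21
  Event 12 (sale 10): sell min(10,21)=10. stock: 21 - 10 = 11. total_sold = 100
  Event 13 (return 3): 11 + 3 = 14
  Event 14 (return 1): 14 + 1 = 15
  Event 15 (restock 9): 15 + 9 = 24
  Event 16 (restock 36): 24 + 36 = 60
Final: stock = 60, total_sold = 100

First zero at event 2.

Answer: 2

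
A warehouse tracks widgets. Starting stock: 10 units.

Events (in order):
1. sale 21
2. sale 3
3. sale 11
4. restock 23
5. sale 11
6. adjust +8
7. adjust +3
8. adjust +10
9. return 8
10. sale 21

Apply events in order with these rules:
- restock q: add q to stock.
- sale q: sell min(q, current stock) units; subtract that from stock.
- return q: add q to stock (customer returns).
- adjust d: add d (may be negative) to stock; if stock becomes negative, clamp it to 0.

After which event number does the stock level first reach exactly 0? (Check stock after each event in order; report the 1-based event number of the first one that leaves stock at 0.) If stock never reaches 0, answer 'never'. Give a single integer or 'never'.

Answer: 1

Derivation:
Processing events:
Start: stock = 10
  Event 1 (sale 21): sell min(21,10)=10. stock: 10 - 10 = 0. total_sold = 10
  Event 2 (sale 3): sell min(3,0)=0. stock: 0 - 0 = 0. total_sold = 10
  Event 3 (sale 11): sell min(11,0)=0. stock: 0 - 0 = 0. total_sold = 10
  Event 4 (restock 23): 0 + 23 = 23
  Event 5 (sale 11): sell min(11,23)=11. stock: 23 - 11 = 12. total_sold = 21
  Event 6 (adjust +8): 12 + 8 = 20
  Event 7 (adjust +3): 20 + 3 = 23
  Event 8 (adjust +10): 23 + 10 = 33
  Event 9 (return 8): 33 + 8 = 41
  Event 10 (sale 21): sell min(21,41)=21. stock: 41 - 21 = 20. total_sold = 42
Final: stock = 20, total_sold = 42

First zero at event 1.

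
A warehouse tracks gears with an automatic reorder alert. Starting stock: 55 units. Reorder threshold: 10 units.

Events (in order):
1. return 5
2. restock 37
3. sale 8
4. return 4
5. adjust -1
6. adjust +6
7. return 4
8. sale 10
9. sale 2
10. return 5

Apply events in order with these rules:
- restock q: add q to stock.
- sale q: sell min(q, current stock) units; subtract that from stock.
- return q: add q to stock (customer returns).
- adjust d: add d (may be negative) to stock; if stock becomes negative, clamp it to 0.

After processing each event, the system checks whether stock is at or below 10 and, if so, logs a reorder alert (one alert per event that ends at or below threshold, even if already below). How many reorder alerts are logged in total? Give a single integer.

Answer: 0

Derivation:
Processing events:
Start: stock = 55
  Event 1 (return 5): 55 + 5 = 60
  Event 2 (restock 37): 60 + 37 = 97
  Event 3 (sale 8): sell min(8,97)=8. stock: 97 - 8 = 89. total_sold = 8
  Event 4 (return 4): 89 + 4 = 93
  Event 5 (adjust -1): 93 + -1 = 92
  Event 6 (adjust +6): 92 + 6 = 98
  Event 7 (return 4): 98 + 4 = 102
  Event 8 (sale 10): sell min(10,102)=10. stock: 102 - 10 = 92. total_sold = 18
  Event 9 (sale 2): sell min(2,92)=2. stock: 92 - 2 = 90. total_sold = 20
  Event 10 (return 5): 90 + 5 = 95
Final: stock = 95, total_sold = 20

Checking against threshold 10:
  After event 1: stock=60 > 10
  After event 2: stock=97 > 10
  After event 3: stock=89 > 10
  After event 4: stock=93 > 10
  After event 5: stock=92 > 10
  After event 6: stock=98 > 10
  After event 7: stock=102 > 10
  After event 8: stock=92 > 10
  After event 9: stock=90 > 10
  After event 10: stock=95 > 10
Alert events: []. Count = 0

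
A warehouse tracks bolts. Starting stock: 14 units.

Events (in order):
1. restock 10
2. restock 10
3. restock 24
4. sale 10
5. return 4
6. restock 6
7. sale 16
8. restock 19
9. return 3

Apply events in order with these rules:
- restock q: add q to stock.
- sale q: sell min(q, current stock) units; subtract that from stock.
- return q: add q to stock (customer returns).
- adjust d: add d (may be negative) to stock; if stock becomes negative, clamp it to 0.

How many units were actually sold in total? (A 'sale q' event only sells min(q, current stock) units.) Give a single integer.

Processing events:
Start: stock = 14
  Event 1 (restock 10): 14 + 10 = 24
  Event 2 (restock 10): 24 + 10 = 34
  Event 3 (restock 24): 34 + 24 = 58
  Event 4 (sale 10): sell min(10,58)=10. stock: 58 - 10 = 48. total_sold = 10
  Event 5 (return 4): 48 + 4 = 52
  Event 6 (restock 6): 52 + 6 = 58
  Event 7 (sale 16): sell min(16,58)=16. stock: 58 - 16 = 42. total_sold = 26
  Event 8 (restock 19): 42 + 19 = 61
  Event 9 (return 3): 61 + 3 = 64
Final: stock = 64, total_sold = 26

Answer: 26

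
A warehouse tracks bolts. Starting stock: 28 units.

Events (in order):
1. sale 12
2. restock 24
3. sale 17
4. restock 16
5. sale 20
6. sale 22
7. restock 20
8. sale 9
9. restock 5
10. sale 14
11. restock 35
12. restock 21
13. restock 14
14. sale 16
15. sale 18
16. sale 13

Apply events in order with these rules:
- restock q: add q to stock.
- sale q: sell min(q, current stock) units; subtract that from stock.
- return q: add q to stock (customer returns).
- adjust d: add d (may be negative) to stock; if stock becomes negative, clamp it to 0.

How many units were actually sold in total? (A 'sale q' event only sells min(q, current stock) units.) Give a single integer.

Processing events:
Start: stock = 28
  Event 1 (sale 12): sell min(12,28)=12. stock: 28 - 12 = 16. total_sold = 12
  Event 2 (restock 24): 16 + 24 = 40
  Event 3 (sale 17): sell min(17,40)=17. stock: 40 - 17 = 23. total_sold = 29
  Event 4 (restock 16): 23 + 16 = 39
  Event 5 (sale 20): sell min(20,39)=20. stock: 39 - 20 = 19. total_sold = 49
  Event 6 (sale 22): sell min(22,19)=19. stock: 19 - 19 = 0. total_sold = 68
  Event 7 (restock 20): 0 + 20 = 20
  Event 8 (sale 9): sell min(9,20)=9. stock: 20 - 9 = 11. total_sold = 77
  Event 9 (restock 5): 11 + 5 = 16
  Event 10 (sale 14): sell min(14,16)=14. stock: 16 - 14 = 2. total_sold = 91
  Event 11 (restock 35): 2 + 35 = 37
  Event 12 (restock 21): 37 + 21 = 58
  Event 13 (restock 14): 58 + 14 = 72
  Event 14 (sale 16): sell min(16,72)=16. stock: 72 - 16 = 56. total_sold = 107
  Event 15 (sale 18): sell min(18,56)=18. stock: 56 - 18 = 38. total_sold = 125
  Event 16 (sale 13): sell min(13,38)=13. stock: 38 - 13 = 25. total_sold = 138
Final: stock = 25, total_sold = 138

Answer: 138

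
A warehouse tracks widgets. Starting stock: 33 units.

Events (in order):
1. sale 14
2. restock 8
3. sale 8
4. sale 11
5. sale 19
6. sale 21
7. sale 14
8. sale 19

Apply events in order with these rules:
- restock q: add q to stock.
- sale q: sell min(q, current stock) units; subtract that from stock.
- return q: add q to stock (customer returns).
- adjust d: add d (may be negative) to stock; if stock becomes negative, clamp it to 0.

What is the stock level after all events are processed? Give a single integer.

Processing events:
Start: stock = 33
  Event 1 (sale 14): sell min(14,33)=14. stock: 33 - 14 = 19. total_sold = 14
  Event 2 (restock 8): 19 + 8 = 27
  Event 3 (sale 8): sell min(8,27)=8. stock: 27 - 8 = 19. total_sold = 22
  Event 4 (sale 11): sell min(11,19)=11. stock: 19 - 11 = 8. total_sold = 33
  Event 5 (sale 19): sell min(19,8)=8. stock: 8 - 8 = 0. total_sold = 41
  Event 6 (sale 21): sell min(21,0)=0. stock: 0 - 0 = 0. total_sold = 41
  Event 7 (sale 14): sell min(14,0)=0. stock: 0 - 0 = 0. total_sold = 41
  Event 8 (sale 19): sell min(19,0)=0. stock: 0 - 0 = 0. total_sold = 41
Final: stock = 0, total_sold = 41

Answer: 0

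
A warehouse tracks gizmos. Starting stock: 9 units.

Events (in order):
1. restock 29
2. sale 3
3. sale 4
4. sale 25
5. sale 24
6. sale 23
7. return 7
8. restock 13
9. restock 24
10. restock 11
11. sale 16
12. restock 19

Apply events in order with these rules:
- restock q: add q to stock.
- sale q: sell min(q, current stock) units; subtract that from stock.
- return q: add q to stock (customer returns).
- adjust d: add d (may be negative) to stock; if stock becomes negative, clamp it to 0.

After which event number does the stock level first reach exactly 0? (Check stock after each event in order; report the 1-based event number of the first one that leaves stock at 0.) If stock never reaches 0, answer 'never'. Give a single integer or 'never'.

Answer: 5

Derivation:
Processing events:
Start: stock = 9
  Event 1 (restock 29): 9 + 29 = 38
  Event 2 (sale 3): sell min(3,38)=3. stock: 38 - 3 = 35. total_sold = 3
  Event 3 (sale 4): sell min(4,35)=4. stock: 35 - 4 = 31. total_sold = 7
  Event 4 (sale 25): sell min(25,31)=25. stock: 31 - 25 = 6. total_sold = 32
  Event 5 (sale 24): sell min(24,6)=6. stock: 6 - 6 = 0. total_sold = 38
  Event 6 (sale 23): sell min(23,0)=0. stock: 0 - 0 = 0. total_sold = 38
  Event 7 (return 7): 0 + 7 = 7
  Event 8 (restock 13): 7 + 13 = 20
  Event 9 (restock 24): 20 + 24 = 44
  Event 10 (restock 11): 44 + 11 = 55
  Event 11 (sale 16): sell min(16,55)=16. stock: 55 - 16 = 39. total_sold = 54
  Event 12 (restock 19): 39 + 19 = 58
Final: stock = 58, total_sold = 54

First zero at event 5.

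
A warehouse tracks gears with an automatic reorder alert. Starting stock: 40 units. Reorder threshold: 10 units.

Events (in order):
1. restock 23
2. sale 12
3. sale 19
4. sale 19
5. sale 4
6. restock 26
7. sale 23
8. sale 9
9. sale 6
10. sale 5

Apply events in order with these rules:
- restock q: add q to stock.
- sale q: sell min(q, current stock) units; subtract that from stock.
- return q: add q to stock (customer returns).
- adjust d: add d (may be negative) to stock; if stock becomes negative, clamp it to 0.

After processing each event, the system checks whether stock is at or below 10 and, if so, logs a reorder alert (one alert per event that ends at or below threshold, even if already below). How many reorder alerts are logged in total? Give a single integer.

Processing events:
Start: stock = 40
  Event 1 (restock 23): 40 + 23 = 63
  Event 2 (sale 12): sell min(12,63)=12. stock: 63 - 12 = 51. total_sold = 12
  Event 3 (sale 19): sell min(19,51)=19. stock: 51 - 19 = 32. total_sold = 31
  Event 4 (sale 19): sell min(19,32)=19. stock: 32 - 19 = 13. total_sold = 50
  Event 5 (sale 4): sell min(4,13)=4. stock: 13 - 4 = 9. total_sold = 54
  Event 6 (restock 26): 9 + 26 = 35
  Event 7 (sale 23): sell min(23,35)=23. stock: 35 - 23 = 12. total_sold = 77
  Event 8 (sale 9): sell min(9,12)=9. stock: 12 - 9 = 3. total_sold = 86
  Event 9 (sale 6): sell min(6,3)=3. stock: 3 - 3 = 0. total_sold = 89
  Event 10 (sale 5): sell min(5,0)=0. stock: 0 - 0 = 0. total_sold = 89
Final: stock = 0, total_sold = 89

Checking against threshold 10:
  After event 1: stock=63 > 10
  After event 2: stock=51 > 10
  After event 3: stock=32 > 10
  After event 4: stock=13 > 10
  After event 5: stock=9 <= 10 -> ALERT
  After event 6: stock=35 > 10
  After event 7: stock=12 > 10
  After event 8: stock=3 <= 10 -> ALERT
  After event 9: stock=0 <= 10 -> ALERT
  After event 10: stock=0 <= 10 -> ALERT
Alert events: [5, 8, 9, 10]. Count = 4

Answer: 4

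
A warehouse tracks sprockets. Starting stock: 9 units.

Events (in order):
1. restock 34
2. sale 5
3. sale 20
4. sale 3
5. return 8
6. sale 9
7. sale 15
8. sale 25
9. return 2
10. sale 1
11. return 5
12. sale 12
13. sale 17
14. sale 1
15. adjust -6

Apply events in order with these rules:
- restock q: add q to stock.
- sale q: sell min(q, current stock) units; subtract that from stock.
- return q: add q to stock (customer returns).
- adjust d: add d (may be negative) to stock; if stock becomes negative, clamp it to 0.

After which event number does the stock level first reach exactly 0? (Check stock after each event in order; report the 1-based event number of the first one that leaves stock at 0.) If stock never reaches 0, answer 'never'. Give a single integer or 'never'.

Processing events:
Start: stock = 9
  Event 1 (restock 34): 9 + 34 = 43
  Event 2 (sale 5): sell min(5,43)=5. stock: 43 - 5 = 38. total_sold = 5
  Event 3 (sale 20): sell min(20,38)=20. stock: 38 - 20 = 18. total_sold = 25
  Event 4 (sale 3): sell min(3,18)=3. stock: 18 - 3 = 15. total_sold = 28
  Event 5 (return 8): 15 + 8 = 23
  Event 6 (sale 9): sell min(9,23)=9. stock: 23 - 9 = 14. total_sold = 37
  Event 7 (sale 15): sell min(15,14)=14. stock: 14 - 14 = 0. total_sold = 51
  Event 8 (sale 25): sell min(25,0)=0. stock: 0 - 0 = 0. total_sold = 51
  Event 9 (return 2): 0 + 2 = 2
  Event 10 (sale 1): sell min(1,2)=1. stock: 2 - 1 = 1. total_sold = 52
  Event 11 (return 5): 1 + 5 = 6
  Event 12 (sale 12): sell min(12,6)=6. stock: 6 - 6 = 0. total_sold = 58
  Event 13 (sale 17): sell min(17,0)=0. stock: 0 - 0 = 0. total_sold = 58
  Event 14 (sale 1): sell min(1,0)=0. stock: 0 - 0 = 0. total_sold = 58
  Event 15 (adjust -6): 0 + -6 = 0 (clamped to 0)
Final: stock = 0, total_sold = 58

First zero at event 7.

Answer: 7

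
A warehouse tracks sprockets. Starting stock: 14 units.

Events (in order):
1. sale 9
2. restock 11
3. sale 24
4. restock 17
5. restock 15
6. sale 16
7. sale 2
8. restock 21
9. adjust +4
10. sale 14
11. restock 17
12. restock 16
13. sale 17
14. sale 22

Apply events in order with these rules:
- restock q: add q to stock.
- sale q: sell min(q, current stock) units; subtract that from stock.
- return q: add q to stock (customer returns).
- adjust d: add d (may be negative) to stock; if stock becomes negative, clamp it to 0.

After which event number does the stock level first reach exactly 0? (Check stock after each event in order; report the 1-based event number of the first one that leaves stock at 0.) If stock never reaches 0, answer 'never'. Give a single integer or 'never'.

Processing events:
Start: stock = 14
  Event 1 (sale 9): sell min(9,14)=9. stock: 14 - 9 = 5. total_sold = 9
  Event 2 (restock 11): 5 + 11 = 16
  Event 3 (sale 24): sell min(24,16)=16. stock: 16 - 16 = 0. total_sold = 25
  Event 4 (restock 17): 0 + 17 = 17
  Event 5 (restock 15): 17 + 15 = 32
  Event 6 (sale 16): sell min(16,32)=16. stock: 32 - 16 = 16. total_sold = 41
  Event 7 (sale 2): sell min(2,16)=2. stock: 16 - 2 = 14. total_sold = 43
  Event 8 (restock 21): 14 + 21 = 35
  Event 9 (adjust +4): 35 + 4 = 39
  Event 10 (sale 14): sell min(14,39)=14. stock: 39 - 14 = 25. total_sold = 57
  Event 11 (restock 17): 25 + 17 = 42
  Event 12 (restock 16): 42 + 16 = 58
  Event 13 (sale 17): sell min(17,58)=17. stock: 58 - 17 = 41. total_sold = 74
  Event 14 (sale 22): sell min(22,41)=22. stock: 41 - 22 = 19. total_sold = 96
Final: stock = 19, total_sold = 96

First zero at event 3.

Answer: 3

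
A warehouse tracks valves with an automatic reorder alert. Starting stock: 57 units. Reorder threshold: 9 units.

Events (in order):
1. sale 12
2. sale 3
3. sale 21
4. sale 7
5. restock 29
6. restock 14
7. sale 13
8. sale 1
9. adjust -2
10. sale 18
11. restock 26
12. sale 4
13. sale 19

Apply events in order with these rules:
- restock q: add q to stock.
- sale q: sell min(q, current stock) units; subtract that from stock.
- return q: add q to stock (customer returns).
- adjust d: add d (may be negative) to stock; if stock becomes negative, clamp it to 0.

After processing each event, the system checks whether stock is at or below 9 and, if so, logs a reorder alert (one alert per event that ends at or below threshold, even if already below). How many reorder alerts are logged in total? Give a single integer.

Processing events:
Start: stock = 57
  Event 1 (sale 12): sell min(12,57)=12. stock: 57 - 12 = 45. total_sold = 12
  Event 2 (sale 3): sell min(3,45)=3. stock: 45 - 3 = 42. total_sold = 15
  Event 3 (sale 21): sell min(21,42)=21. stock: 42 - 21 = 21. total_sold = 36
  Event 4 (sale 7): sell min(7,21)=7. stock: 21 - 7 = 14. total_sold = 43
  Event 5 (restock 29): 14 + 29 = 43
  Event 6 (restock 14): 43 + 14 = 57
  Event 7 (sale 13): sell min(13,57)=13. stock: 57 - 13 = 44. total_sold = 56
  Event 8 (sale 1): sell min(1,44)=1. stock: 44 - 1 = 43. total_sold = 57
  Event 9 (adjust -2): 43 + -2 = 41
  Event 10 (sale 18): sell min(18,41)=18. stock: 41 - 18 = 23. total_sold = 75
  Event 11 (restock 26): 23 + 26 = 49
  Event 12 (sale 4): sell min(4,49)=4. stock: 49 - 4 = 45. total_sold = 79
  Event 13 (sale 19): sell min(19,45)=19. stock: 45 - 19 = 26. total_sold = 98
Final: stock = 26, total_sold = 98

Checking against threshold 9:
  After event 1: stock=45 > 9
  After event 2: stock=42 > 9
  After event 3: stock=21 > 9
  After event 4: stock=14 > 9
  After event 5: stock=43 > 9
  After event 6: stock=57 > 9
  After event 7: stock=44 > 9
  After event 8: stock=43 > 9
  After event 9: stock=41 > 9
  After event 10: stock=23 > 9
  After event 11: stock=49 > 9
  After event 12: stock=45 > 9
  After event 13: stock=26 > 9
Alert events: []. Count = 0

Answer: 0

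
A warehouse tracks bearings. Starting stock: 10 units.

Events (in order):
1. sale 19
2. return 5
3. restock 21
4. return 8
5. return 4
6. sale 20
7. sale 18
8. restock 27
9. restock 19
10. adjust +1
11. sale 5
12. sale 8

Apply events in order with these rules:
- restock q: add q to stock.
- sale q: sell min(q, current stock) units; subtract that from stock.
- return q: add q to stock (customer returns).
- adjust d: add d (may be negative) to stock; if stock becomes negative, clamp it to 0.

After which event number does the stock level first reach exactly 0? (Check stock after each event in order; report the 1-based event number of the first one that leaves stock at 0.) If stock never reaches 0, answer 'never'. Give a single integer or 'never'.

Processing events:
Start: stock = 10
  Event 1 (sale 19): sell min(19,10)=10. stock: 10 - 10 = 0. total_sold = 10
  Event 2 (return 5): 0 + 5 = 5
  Event 3 (restock 21): 5 + 21 = 26
  Event 4 (return 8): 26 + 8 = 34
  Event 5 (return 4): 34 + 4 = 38
  Event 6 (sale 20): sell min(20,38)=20. stock: 38 - 20 = 18. total_sold = 30
  Event 7 (sale 18): sell min(18,18)=18. stock: 18 - 18 = 0. total_sold = 48
  Event 8 (restock 27): 0 + 27 = 27
  Event 9 (restock 19): 27 + 19 = 46
  Event 10 (adjust +1): 46 + 1 = 47
  Event 11 (sale 5): sell min(5,47)=5. stock: 47 - 5 = 42. total_sold = 53
  Event 12 (sale 8): sell min(8,42)=8. stock: 42 - 8 = 34. total_sold = 61
Final: stock = 34, total_sold = 61

First zero at event 1.

Answer: 1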